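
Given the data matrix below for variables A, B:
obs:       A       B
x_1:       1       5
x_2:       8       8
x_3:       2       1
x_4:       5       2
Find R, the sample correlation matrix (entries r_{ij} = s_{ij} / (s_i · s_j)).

Step 1 — column means:
  mean(A) = (1 + 8 + 2 + 5) / 4 = 16/4 = 4
  mean(B) = (5 + 8 + 1 + 2) / 4 = 16/4 = 4

Step 2 — sample variances and covariances s[i,j] = (1/(n-1)) · Σ_k (x_{k,i} - mean_i) · (x_{k,j} - mean_j), with n-1 = 3:
  s[A,A] = ((-3)·(-3) + (4)·(4) + (-2)·(-2) + (1)·(1)) / 3 = 30/3 = 10
  s[A,B] = ((-3)·(1) + (4)·(4) + (-2)·(-3) + (1)·(-2)) / 3 = 17/3 = 5.6667
  s[B,B] = ((1)·(1) + (4)·(4) + (-3)·(-3) + (-2)·(-2)) / 3 = 30/3 = 10
  Sample standard deviations s_i = √(s[i,i]):
  s(A) = √(10) = 3.1623
  s(B) = √(10) = 3.1623

Step 3 — r_{ij} = s_{ij} / (s_i · s_j):
  r[A,A] = 1 (diagonal).
  r[A,B] = 5.6667 / (3.1623 · 3.1623) = 5.6667 / 10 = 0.5667
  r[B,B] = 1 (diagonal).

R is symmetric with unit diagonal. Assembling:

R = [[1, 0.5667],
 [0.5667, 1]]


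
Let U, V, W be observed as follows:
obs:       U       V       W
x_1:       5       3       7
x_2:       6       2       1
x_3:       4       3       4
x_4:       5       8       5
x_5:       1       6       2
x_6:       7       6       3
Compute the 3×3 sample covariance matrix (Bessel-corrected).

Step 1 — column means:
  mean(U) = (5 + 6 + 4 + 5 + 1 + 7) / 6 = 28/6 = 4.6667
  mean(V) = (3 + 2 + 3 + 8 + 6 + 6) / 6 = 28/6 = 4.6667
  mean(W) = (7 + 1 + 4 + 5 + 2 + 3) / 6 = 22/6 = 3.6667

Step 2 — sample covariance S[i,j] = (1/(n-1)) · Σ_k (x_{k,i} - mean_i) · (x_{k,j} - mean_j), with n-1 = 5.
  S[U,U] = ((0.3333)·(0.3333) + (1.3333)·(1.3333) + (-0.6667)·(-0.6667) + (0.3333)·(0.3333) + (-3.6667)·(-3.6667) + (2.3333)·(2.3333)) / 5 = 21.3333/5 = 4.2667
  S[U,V] = ((0.3333)·(-1.6667) + (1.3333)·(-2.6667) + (-0.6667)·(-1.6667) + (0.3333)·(3.3333) + (-3.6667)·(1.3333) + (2.3333)·(1.3333)) / 5 = -3.6667/5 = -0.7333
  S[U,W] = ((0.3333)·(3.3333) + (1.3333)·(-2.6667) + (-0.6667)·(0.3333) + (0.3333)·(1.3333) + (-3.6667)·(-1.6667) + (2.3333)·(-0.6667)) / 5 = 2.3333/5 = 0.4667
  S[V,V] = ((-1.6667)·(-1.6667) + (-2.6667)·(-2.6667) + (-1.6667)·(-1.6667) + (3.3333)·(3.3333) + (1.3333)·(1.3333) + (1.3333)·(1.3333)) / 5 = 27.3333/5 = 5.4667
  S[V,W] = ((-1.6667)·(3.3333) + (-2.6667)·(-2.6667) + (-1.6667)·(0.3333) + (3.3333)·(1.3333) + (1.3333)·(-1.6667) + (1.3333)·(-0.6667)) / 5 = 2.3333/5 = 0.4667
  S[W,W] = ((3.3333)·(3.3333) + (-2.6667)·(-2.6667) + (0.3333)·(0.3333) + (1.3333)·(1.3333) + (-1.6667)·(-1.6667) + (-0.6667)·(-0.6667)) / 5 = 23.3333/5 = 4.6667

S is symmetric (S[j,i] = S[i,j]). Assembling:

S = [[4.2667, -0.7333, 0.4667],
 [-0.7333, 5.4667, 0.4667],
 [0.4667, 0.4667, 4.6667]]


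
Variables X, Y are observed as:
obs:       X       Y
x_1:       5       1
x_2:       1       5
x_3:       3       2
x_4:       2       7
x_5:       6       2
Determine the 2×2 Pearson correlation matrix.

Step 1 — column means:
  mean(X) = (5 + 1 + 3 + 2 + 6) / 5 = 17/5 = 3.4
  mean(Y) = (1 + 5 + 2 + 7 + 2) / 5 = 17/5 = 3.4

Step 2 — sample variances and covariances s[i,j] = (1/(n-1)) · Σ_k (x_{k,i} - mean_i) · (x_{k,j} - mean_j), with n-1 = 4:
  s[X,X] = ((1.6)·(1.6) + (-2.4)·(-2.4) + (-0.4)·(-0.4) + (-1.4)·(-1.4) + (2.6)·(2.6)) / 4 = 17.2/4 = 4.3
  s[X,Y] = ((1.6)·(-2.4) + (-2.4)·(1.6) + (-0.4)·(-1.4) + (-1.4)·(3.6) + (2.6)·(-1.4)) / 4 = -15.8/4 = -3.95
  s[Y,Y] = ((-2.4)·(-2.4) + (1.6)·(1.6) + (-1.4)·(-1.4) + (3.6)·(3.6) + (-1.4)·(-1.4)) / 4 = 25.2/4 = 6.3
  Sample standard deviations s_i = √(s[i,i]):
  s(X) = √(4.3) = 2.0736
  s(Y) = √(6.3) = 2.51

Step 3 — r_{ij} = s_{ij} / (s_i · s_j):
  r[X,X] = 1 (diagonal).
  r[X,Y] = -3.95 / (2.0736 · 2.51) = -3.95 / 5.2048 = -0.7589
  r[Y,Y] = 1 (diagonal).

R is symmetric with unit diagonal. Assembling:

R = [[1, -0.7589],
 [-0.7589, 1]]


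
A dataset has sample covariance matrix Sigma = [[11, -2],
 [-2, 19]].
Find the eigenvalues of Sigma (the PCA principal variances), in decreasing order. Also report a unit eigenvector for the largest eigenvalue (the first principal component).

Step 1 — characteristic polynomial of 2×2 Sigma:
  det(Sigma - λI) = λ² - trace · λ + det = 0.
  trace = 11 + 19 = 30, det = 11·19 - (-2)² = 205.
Step 2 — discriminant:
  Δ = trace² - 4·det = 900 - 820 = 80.
Step 3 — eigenvalues:
  λ = (trace ± √Δ)/2 = (30 ± 8.9443)/2,
  λ_1 = 19.4721,  λ_2 = 10.5279.

Step 4 — unit eigenvector for λ_1: solve (Sigma - λ_1 I)v = 0. First row:
  (11 - 19.4721)·v_x + (-2)·v_y = 0, i.e. (-8.4721)·v_x + (-2)·v_y = 0,
  so v ∝ (b, λ_1 - a) = (-2, 8.4721); multiply by -1 so the first entry is positive: u = (2, -8.4721).
  ||u|| = √((2)² + (-8.4721)²) = √(75.7771) ≈ 8.705,
  v_1 = u/||u|| ≈ (0.2298, -0.9732) (||v_1|| = 1).

λ_1 = 19.4721,  λ_2 = 10.5279;  v_1 ≈ (0.2298, -0.9732)


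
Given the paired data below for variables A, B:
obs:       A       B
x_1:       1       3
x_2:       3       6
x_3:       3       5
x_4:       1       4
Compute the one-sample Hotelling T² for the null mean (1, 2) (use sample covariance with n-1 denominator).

Step 1 — sample mean vector:
  mean(A) = (1 + 3 + 3 + 1) / 4 = 8/4 = 2
  mean(B) = (3 + 6 + 5 + 4) / 4 = 18/4 = 4.5
  x̄ = (2, 4.5),  deviation x̄ - mu_0 = (2, 4.5) - (1, 2) = (1, 2.5).

Step 2 — sample covariance matrix, S[i,j] = (1/(n-1)) · Σ_k (x_{k,i} - mean_i) · (x_{k,j} - mean_j), divisor n-1 = 3:
  S[A,A] = ((-1)·(-1) + (1)·(1) + (1)·(1) + (-1)·(-1)) / 3 = 4/3 = 1.3333
  S[A,B] = ((-1)·(-1.5) + (1)·(1.5) + (1)·(0.5) + (-1)·(-0.5)) / 3 = 4/3 = 1.3333
  S[B,B] = ((-1.5)·(-1.5) + (1.5)·(1.5) + (0.5)·(0.5) + (-0.5)·(-0.5)) / 3 = 5/3 = 1.6667
  S = [[1.3333, 1.3333],
 [1.3333, 1.6667]].

Step 3 — invert S. det(S) = 1.3333·1.6667 - (1.3333)² = 0.4444.
  S^{-1} = (1/det) · [[d, -b], [-b, a]] = [[3.75, -3],
 [-3, 3]].

Step 4 — quadratic form (x̄ - mu_0)^T · S^{-1} · (x̄ - mu_0):
  S^{-1} · (x̄ - mu_0) = (-3.75, 4.5),
  (x̄ - mu_0)^T · [...] = (1)·(-3.75) + (2.5)·(4.5) = 7.5.

Step 5 — scale by n: T² = 4 · 7.5 = 30.

T² ≈ 30


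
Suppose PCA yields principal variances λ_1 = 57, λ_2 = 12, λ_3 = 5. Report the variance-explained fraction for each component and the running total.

Step 1 — total variance = trace(Sigma) = Σ λ_i = 57 + 12 + 5 = 74.

Step 2 — fraction explained by component i = λ_i / Σ λ:
  PC1: 57/74 = 0.7703
  PC2: 12/74 = 0.1622
  PC3: 5/74 = 0.0676

Step 3 — cumulative fraction after k components = (λ_1 + ... + λ_k) / Σ λ:
  k = 1: 57/74 = 0.7703
  k = 2: (57 + 12)/74 = 69/74 = 0.9324
  k = 3: (57 + 12 + 5)/74 = 74/74 = 1

Summary (fraction, with percent):

explained: PC1 0.7703 (77.03%), PC2 0.1622 (16.22%), PC3 0.0676 (6.76%);  cumulative: 0.7703, 0.9324, 1


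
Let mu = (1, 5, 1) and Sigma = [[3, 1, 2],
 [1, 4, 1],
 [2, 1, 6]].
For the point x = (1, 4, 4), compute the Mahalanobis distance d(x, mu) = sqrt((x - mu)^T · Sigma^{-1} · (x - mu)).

Step 1 — centre the observation: (x - mu) = (0, -1, 3).

Step 2 — invert Sigma (cofactor / det for 3×3, or solve directly):
  Sigma^{-1} = [[0.451, -0.0784, -0.1373],
 [-0.0784, 0.2745, -0.0196],
 [-0.1373, -0.0196, 0.2157]].

Step 3 — form the quadratic (x - mu)^T · Sigma^{-1} · (x - mu):
  Sigma^{-1} · (x - mu) = (-0.3333, -0.3333, 0.6667).
  (x - mu)^T · [Sigma^{-1} · (x - mu)] = (0)·(-0.3333) + (-1)·(-0.3333) + (3)·(0.6667) = 2.3333.

Step 4 — take square root: d = √(2.3333) ≈ 1.5275.

d(x, mu) = √(2.3333) ≈ 1.5275


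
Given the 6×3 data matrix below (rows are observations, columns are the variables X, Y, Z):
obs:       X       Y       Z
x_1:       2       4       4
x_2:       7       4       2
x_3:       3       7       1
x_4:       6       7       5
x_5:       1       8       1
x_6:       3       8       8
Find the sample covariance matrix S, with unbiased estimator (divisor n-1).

Step 1 — column means:
  mean(X) = (2 + 7 + 3 + 6 + 1 + 3) / 6 = 22/6 = 3.6667
  mean(Y) = (4 + 4 + 7 + 7 + 8 + 8) / 6 = 38/6 = 6.3333
  mean(Z) = (4 + 2 + 1 + 5 + 1 + 8) / 6 = 21/6 = 3.5

Step 2 — sample covariance S[i,j] = (1/(n-1)) · Σ_k (x_{k,i} - mean_i) · (x_{k,j} - mean_j), with n-1 = 5.
  S[X,X] = ((-1.6667)·(-1.6667) + (3.3333)·(3.3333) + (-0.6667)·(-0.6667) + (2.3333)·(2.3333) + (-2.6667)·(-2.6667) + (-0.6667)·(-0.6667)) / 5 = 27.3333/5 = 5.4667
  S[X,Y] = ((-1.6667)·(-2.3333) + (3.3333)·(-2.3333) + (-0.6667)·(0.6667) + (2.3333)·(0.6667) + (-2.6667)·(1.6667) + (-0.6667)·(1.6667)) / 5 = -8.3333/5 = -1.6667
  S[X,Z] = ((-1.6667)·(0.5) + (3.3333)·(-1.5) + (-0.6667)·(-2.5) + (2.3333)·(1.5) + (-2.6667)·(-2.5) + (-0.6667)·(4.5)) / 5 = 3/5 = 0.6
  S[Y,Y] = ((-2.3333)·(-2.3333) + (-2.3333)·(-2.3333) + (0.6667)·(0.6667) + (0.6667)·(0.6667) + (1.6667)·(1.6667) + (1.6667)·(1.6667)) / 5 = 17.3333/5 = 3.4667
  S[Y,Z] = ((-2.3333)·(0.5) + (-2.3333)·(-1.5) + (0.6667)·(-2.5) + (0.6667)·(1.5) + (1.6667)·(-2.5) + (1.6667)·(4.5)) / 5 = 5/5 = 1
  S[Z,Z] = ((0.5)·(0.5) + (-1.5)·(-1.5) + (-2.5)·(-2.5) + (1.5)·(1.5) + (-2.5)·(-2.5) + (4.5)·(4.5)) / 5 = 37.5/5 = 7.5

S is symmetric (S[j,i] = S[i,j]). Assembling:

S = [[5.4667, -1.6667, 0.6],
 [-1.6667, 3.4667, 1],
 [0.6, 1, 7.5]]


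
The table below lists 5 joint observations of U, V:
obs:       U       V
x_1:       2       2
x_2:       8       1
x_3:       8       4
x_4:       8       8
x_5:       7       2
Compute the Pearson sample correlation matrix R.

Step 1 — column means:
  mean(U) = (2 + 8 + 8 + 8 + 7) / 5 = 33/5 = 6.6
  mean(V) = (2 + 1 + 4 + 8 + 2) / 5 = 17/5 = 3.4

Step 2 — sample variances and covariances s[i,j] = (1/(n-1)) · Σ_k (x_{k,i} - mean_i) · (x_{k,j} - mean_j), with n-1 = 4:
  s[U,U] = ((-4.6)·(-4.6) + (1.4)·(1.4) + (1.4)·(1.4) + (1.4)·(1.4) + (0.4)·(0.4)) / 4 = 27.2/4 = 6.8
  s[U,V] = ((-4.6)·(-1.4) + (1.4)·(-2.4) + (1.4)·(0.6) + (1.4)·(4.6) + (0.4)·(-1.4)) / 4 = 9.8/4 = 2.45
  s[V,V] = ((-1.4)·(-1.4) + (-2.4)·(-2.4) + (0.6)·(0.6) + (4.6)·(4.6) + (-1.4)·(-1.4)) / 4 = 31.2/4 = 7.8
  Sample standard deviations s_i = √(s[i,i]):
  s(U) = √(6.8) = 2.6077
  s(V) = √(7.8) = 2.7928

Step 3 — r_{ij} = s_{ij} / (s_i · s_j):
  r[U,U] = 1 (diagonal).
  r[U,V] = 2.45 / (2.6077 · 2.7928) = 2.45 / 7.2829 = 0.3364
  r[V,V] = 1 (diagonal).

R is symmetric with unit diagonal. Assembling:

R = [[1, 0.3364],
 [0.3364, 1]]


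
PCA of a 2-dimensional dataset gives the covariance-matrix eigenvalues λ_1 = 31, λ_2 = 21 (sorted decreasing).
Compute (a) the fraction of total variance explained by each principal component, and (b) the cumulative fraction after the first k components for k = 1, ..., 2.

Step 1 — total variance = trace(Sigma) = Σ λ_i = 31 + 21 = 52.

Step 2 — fraction explained by component i = λ_i / Σ λ:
  PC1: 31/52 = 0.5962
  PC2: 21/52 = 0.4038

Step 3 — cumulative fraction after k components = (λ_1 + ... + λ_k) / Σ λ:
  k = 1: 31/52 = 0.5962
  k = 2: (31 + 21)/52 = 52/52 = 1

Summary (fraction, with percent):

explained: PC1 0.5962 (59.62%), PC2 0.4038 (40.38%);  cumulative: 0.5962, 1


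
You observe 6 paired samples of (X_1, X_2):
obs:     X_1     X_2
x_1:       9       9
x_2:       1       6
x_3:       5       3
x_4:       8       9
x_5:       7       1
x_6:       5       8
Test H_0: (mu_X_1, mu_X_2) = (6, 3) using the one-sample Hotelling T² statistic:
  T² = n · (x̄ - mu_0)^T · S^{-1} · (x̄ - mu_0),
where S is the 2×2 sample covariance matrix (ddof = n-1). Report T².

Step 1 — sample mean vector:
  mean(X_1) = (9 + 1 + 5 + 8 + 7 + 5) / 6 = 35/6 = 5.8333
  mean(X_2) = (9 + 6 + 3 + 9 + 1 + 8) / 6 = 36/6 = 6
  x̄ = (5.8333, 6),  deviation x̄ - mu_0 = (5.8333, 6) - (6, 3) = (-0.1667, 3).

Step 2 — sample covariance matrix, S[i,j] = (1/(n-1)) · Σ_k (x_{k,i} - mean_i) · (x_{k,j} - mean_j), divisor n-1 = 5:
  S[X_1,X_1] = ((3.1667)·(3.1667) + (-4.8333)·(-4.8333) + (-0.8333)·(-0.8333) + (2.1667)·(2.1667) + (1.1667)·(1.1667) + (-0.8333)·(-0.8333)) / 5 = 40.8333/5 = 8.1667
  S[X_1,X_2] = ((3.1667)·(3) + (-4.8333)·(0) + (-0.8333)·(-3) + (2.1667)·(3) + (1.1667)·(-5) + (-0.8333)·(2)) / 5 = 11/5 = 2.2
  S[X_2,X_2] = ((3)·(3) + (0)·(0) + (-3)·(-3) + (3)·(3) + (-5)·(-5) + (2)·(2)) / 5 = 56/5 = 11.2
  S = [[8.1667, 2.2],
 [2.2, 11.2]].

Step 3 — invert S. det(S) = 8.1667·11.2 - (2.2)² = 86.6267.
  S^{-1} = (1/det) · [[d, -b], [-b, a]] = [[0.1293, -0.0254],
 [-0.0254, 0.0943]].

Step 4 — quadratic form (x̄ - mu_0)^T · S^{-1} · (x̄ - mu_0):
  S^{-1} · (x̄ - mu_0) = (-0.0977, 0.2871),
  (x̄ - mu_0)^T · [...] = (-0.1667)·(-0.0977) + (3)·(0.2871) = 0.8775.

Step 5 — scale by n: T² = 6 · 0.8775 = 5.2647.

T² ≈ 5.2647


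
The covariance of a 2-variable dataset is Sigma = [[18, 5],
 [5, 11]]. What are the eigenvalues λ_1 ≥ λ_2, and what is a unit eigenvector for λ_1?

Step 1 — characteristic polynomial of 2×2 Sigma:
  det(Sigma - λI) = λ² - trace · λ + det = 0.
  trace = 18 + 11 = 29, det = 18·11 - (5)² = 173.
Step 2 — discriminant:
  Δ = trace² - 4·det = 841 - 692 = 149.
Step 3 — eigenvalues:
  λ = (trace ± √Δ)/2 = (29 ± 12.2066)/2,
  λ_1 = 20.6033,  λ_2 = 8.3967.

Step 4 — unit eigenvector for λ_1: solve (Sigma - λ_1 I)v = 0. First row:
  (18 - 20.6033)·v_x + (5)·v_y = 0, i.e. (-2.6033)·v_x + (5)·v_y = 0,
  so v ∝ (b, λ_1 - a) = (5, 2.6033) = u.
  ||u|| = √((5)² + (2.6033)²) = √(31.7771) ≈ 5.6371,
  v_1 = u/||u|| ≈ (0.887, 0.4618) (||v_1|| = 1).

λ_1 = 20.6033,  λ_2 = 8.3967;  v_1 ≈ (0.887, 0.4618)


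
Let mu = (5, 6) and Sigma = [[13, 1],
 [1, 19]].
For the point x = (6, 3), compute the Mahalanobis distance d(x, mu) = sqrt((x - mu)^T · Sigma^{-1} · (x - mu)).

Step 1 — centre the observation: (x - mu) = (1, -3).

Step 2 — invert Sigma. det(Sigma) = 13·19 - (1)² = 246.
  Sigma^{-1} = (1/det) · [[d, -b], [-b, a]] = [[0.0772, -0.0041],
 [-0.0041, 0.0528]].

Step 3 — form the quadratic (x - mu)^T · Sigma^{-1} · (x - mu):
  Sigma^{-1} · (x - mu) = (0.0894, -0.1626).
  (x - mu)^T · [Sigma^{-1} · (x - mu)] = (1)·(0.0894) + (-3)·(-0.1626) = 0.5772.

Step 4 — take square root: d = √(0.5772) ≈ 0.7598.

d(x, mu) = √(0.5772) ≈ 0.7598


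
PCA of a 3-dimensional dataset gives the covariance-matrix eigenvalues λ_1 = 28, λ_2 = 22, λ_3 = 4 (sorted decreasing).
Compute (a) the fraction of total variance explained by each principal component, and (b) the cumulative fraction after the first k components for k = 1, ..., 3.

Step 1 — total variance = trace(Sigma) = Σ λ_i = 28 + 22 + 4 = 54.

Step 2 — fraction explained by component i = λ_i / Σ λ:
  PC1: 28/54 = 0.5185
  PC2: 22/54 = 0.4074
  PC3: 4/54 = 0.0741

Step 3 — cumulative fraction after k components = (λ_1 + ... + λ_k) / Σ λ:
  k = 1: 28/54 = 0.5185
  k = 2: (28 + 22)/54 = 50/54 = 0.9259
  k = 3: (28 + 22 + 4)/54 = 54/54 = 1

Summary (fraction, with percent):

explained: PC1 0.5185 (51.85%), PC2 0.4074 (40.74%), PC3 0.0741 (7.41%);  cumulative: 0.5185, 0.9259, 1


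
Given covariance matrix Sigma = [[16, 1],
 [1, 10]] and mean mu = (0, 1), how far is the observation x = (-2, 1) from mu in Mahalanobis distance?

Step 1 — centre the observation: (x - mu) = (-2, 0).

Step 2 — invert Sigma. det(Sigma) = 16·10 - (1)² = 159.
  Sigma^{-1} = (1/det) · [[d, -b], [-b, a]] = [[0.0629, -0.0063],
 [-0.0063, 0.1006]].

Step 3 — form the quadratic (x - mu)^T · Sigma^{-1} · (x - mu):
  Sigma^{-1} · (x - mu) = (-0.1258, 0.0126).
  (x - mu)^T · [Sigma^{-1} · (x - mu)] = (-2)·(-0.1258) + (0)·(0.0126) = 0.2516.

Step 4 — take square root: d = √(0.2516) ≈ 0.5016.

d(x, mu) = √(0.2516) ≈ 0.5016


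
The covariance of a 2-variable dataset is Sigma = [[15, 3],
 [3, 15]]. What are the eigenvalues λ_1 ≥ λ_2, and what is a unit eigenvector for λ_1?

Step 1 — characteristic polynomial of 2×2 Sigma:
  det(Sigma - λI) = λ² - trace · λ + det = 0.
  trace = 15 + 15 = 30, det = 15·15 - (3)² = 216.
Step 2 — discriminant:
  Δ = trace² - 4·det = 900 - 864 = 36.
Step 3 — eigenvalues:
  λ = (trace ± √Δ)/2 = (30 ± 6)/2,
  λ_1 = 18,  λ_2 = 12.

Step 4 — unit eigenvector for λ_1: solve (Sigma - λ_1 I)v = 0. First row:
  (15 - 18)·v_x + (3)·v_y = 0, i.e. (-3)·v_x + (3)·v_y = 0,
  so v ∝ (b, λ_1 - a) = (3, 3) = u.
  ||u|| = √((3)² + (3)²) = √(18) ≈ 4.2426,
  v_1 = u/||u|| ≈ (0.7071, 0.7071) (||v_1|| = 1).

λ_1 = 18,  λ_2 = 12;  v_1 ≈ (0.7071, 0.7071)


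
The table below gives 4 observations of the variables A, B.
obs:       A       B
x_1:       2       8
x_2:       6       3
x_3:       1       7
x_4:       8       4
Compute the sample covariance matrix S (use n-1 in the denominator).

Step 1 — column means:
  mean(A) = (2 + 6 + 1 + 8) / 4 = 17/4 = 4.25
  mean(B) = (8 + 3 + 7 + 4) / 4 = 22/4 = 5.5

Step 2 — sample covariance S[i,j] = (1/(n-1)) · Σ_k (x_{k,i} - mean_i) · (x_{k,j} - mean_j), with n-1 = 3.
  S[A,A] = ((-2.25)·(-2.25) + (1.75)·(1.75) + (-3.25)·(-3.25) + (3.75)·(3.75)) / 3 = 32.75/3 = 10.9167
  S[A,B] = ((-2.25)·(2.5) + (1.75)·(-2.5) + (-3.25)·(1.5) + (3.75)·(-1.5)) / 3 = -20.5/3 = -6.8333
  S[B,B] = ((2.5)·(2.5) + (-2.5)·(-2.5) + (1.5)·(1.5) + (-1.5)·(-1.5)) / 3 = 17/3 = 5.6667

S is symmetric (S[j,i] = S[i,j]). Assembling:

S = [[10.9167, -6.8333],
 [-6.8333, 5.6667]]


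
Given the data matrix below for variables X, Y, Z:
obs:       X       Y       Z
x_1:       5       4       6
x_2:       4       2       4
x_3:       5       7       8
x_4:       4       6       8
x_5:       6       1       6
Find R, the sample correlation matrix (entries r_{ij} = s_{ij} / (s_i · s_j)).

Step 1 — column means:
  mean(X) = (5 + 4 + 5 + 4 + 6) / 5 = 24/5 = 4.8
  mean(Y) = (4 + 2 + 7 + 6 + 1) / 5 = 20/5 = 4
  mean(Z) = (6 + 4 + 8 + 8 + 6) / 5 = 32/5 = 6.4

Step 2 — sample variances and covariances s[i,j] = (1/(n-1)) · Σ_k (x_{k,i} - mean_i) · (x_{k,j} - mean_j), with n-1 = 4:
  s[X,X] = ((0.2)·(0.2) + (-0.8)·(-0.8) + (0.2)·(0.2) + (-0.8)·(-0.8) + (1.2)·(1.2)) / 4 = 2.8/4 = 0.7
  s[X,Y] = ((0.2)·(0) + (-0.8)·(-2) + (0.2)·(3) + (-0.8)·(2) + (1.2)·(-3)) / 4 = -3/4 = -0.75
  s[X,Z] = ((0.2)·(-0.4) + (-0.8)·(-2.4) + (0.2)·(1.6) + (-0.8)·(1.6) + (1.2)·(-0.4)) / 4 = 0.4/4 = 0.1
  s[Y,Y] = ((0)·(0) + (-2)·(-2) + (3)·(3) + (2)·(2) + (-3)·(-3)) / 4 = 26/4 = 6.5
  s[Y,Z] = ((0)·(-0.4) + (-2)·(-2.4) + (3)·(1.6) + (2)·(1.6) + (-3)·(-0.4)) / 4 = 14/4 = 3.5
  s[Z,Z] = ((-0.4)·(-0.4) + (-2.4)·(-2.4) + (1.6)·(1.6) + (1.6)·(1.6) + (-0.4)·(-0.4)) / 4 = 11.2/4 = 2.8
  Sample standard deviations s_i = √(s[i,i]):
  s(X) = √(0.7) = 0.8367
  s(Y) = √(6.5) = 2.5495
  s(Z) = √(2.8) = 1.6733

Step 3 — r_{ij} = s_{ij} / (s_i · s_j):
  r[X,X] = 1 (diagonal).
  r[X,Y] = -0.75 / (0.8367 · 2.5495) = -0.75 / 2.1331 = -0.3516
  r[X,Z] = 0.1 / (0.8367 · 1.6733) = 0.1 / 1.4 = 0.0714
  r[Y,Y] = 1 (diagonal).
  r[Y,Z] = 3.5 / (2.5495 · 1.6733) = 3.5 / 4.2661 = 0.8204
  r[Z,Z] = 1 (diagonal).

R is symmetric with unit diagonal. Assembling:

R = [[1, -0.3516, 0.0714],
 [-0.3516, 1, 0.8204],
 [0.0714, 0.8204, 1]]


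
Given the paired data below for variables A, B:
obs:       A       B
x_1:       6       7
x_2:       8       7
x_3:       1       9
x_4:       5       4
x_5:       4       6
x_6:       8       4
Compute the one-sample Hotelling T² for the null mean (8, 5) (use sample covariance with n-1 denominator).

Step 1 — sample mean vector:
  mean(A) = (6 + 8 + 1 + 5 + 4 + 8) / 6 = 32/6 = 5.3333
  mean(B) = (7 + 7 + 9 + 4 + 6 + 4) / 6 = 37/6 = 6.1667
  x̄ = (5.3333, 6.1667),  deviation x̄ - mu_0 = (5.3333, 6.1667) - (8, 5) = (-2.6667, 1.1667).

Step 2 — sample covariance matrix, S[i,j] = (1/(n-1)) · Σ_k (x_{k,i} - mean_i) · (x_{k,j} - mean_j), divisor n-1 = 5:
  S[A,A] = ((0.6667)·(0.6667) + (2.6667)·(2.6667) + (-4.3333)·(-4.3333) + (-0.3333)·(-0.3333) + (-1.3333)·(-1.3333) + (2.6667)·(2.6667)) / 5 = 35.3333/5 = 7.0667
  S[A,B] = ((0.6667)·(0.8333) + (2.6667)·(0.8333) + (-4.3333)·(2.8333) + (-0.3333)·(-2.1667) + (-1.3333)·(-0.1667) + (2.6667)·(-2.1667)) / 5 = -14.3333/5 = -2.8667
  S[B,B] = ((0.8333)·(0.8333) + (0.8333)·(0.8333) + (2.8333)·(2.8333) + (-2.1667)·(-2.1667) + (-0.1667)·(-0.1667) + (-2.1667)·(-2.1667)) / 5 = 18.8333/5 = 3.7667
  S = [[7.0667, -2.8667],
 [-2.8667, 3.7667]].

Step 3 — invert S. det(S) = 7.0667·3.7667 - (-2.8667)² = 18.4.
  S^{-1} = (1/det) · [[d, -b], [-b, a]] = [[0.2047, 0.1558],
 [0.1558, 0.3841]].

Step 4 — quadratic form (x̄ - mu_0)^T · S^{-1} · (x̄ - mu_0):
  S^{-1} · (x̄ - mu_0) = (-0.3641, 0.0326),
  (x̄ - mu_0)^T · [...] = (-2.6667)·(-0.3641) + (1.1667)·(0.0326) = 1.0091.

Step 5 — scale by n: T² = 6 · 1.0091 = 6.0543.

T² ≈ 6.0543


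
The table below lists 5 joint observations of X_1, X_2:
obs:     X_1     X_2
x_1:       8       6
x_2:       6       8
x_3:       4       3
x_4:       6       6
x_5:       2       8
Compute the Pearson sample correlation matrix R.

Step 1 — column means:
  mean(X_1) = (8 + 6 + 4 + 6 + 2) / 5 = 26/5 = 5.2
  mean(X_2) = (6 + 8 + 3 + 6 + 8) / 5 = 31/5 = 6.2

Step 2 — sample variances and covariances s[i,j] = (1/(n-1)) · Σ_k (x_{k,i} - mean_i) · (x_{k,j} - mean_j), with n-1 = 4:
  s[X_1,X_1] = ((2.8)·(2.8) + (0.8)·(0.8) + (-1.2)·(-1.2) + (0.8)·(0.8) + (-3.2)·(-3.2)) / 4 = 20.8/4 = 5.2
  s[X_1,X_2] = ((2.8)·(-0.2) + (0.8)·(1.8) + (-1.2)·(-3.2) + (0.8)·(-0.2) + (-3.2)·(1.8)) / 4 = -1.2/4 = -0.3
  s[X_2,X_2] = ((-0.2)·(-0.2) + (1.8)·(1.8) + (-3.2)·(-3.2) + (-0.2)·(-0.2) + (1.8)·(1.8)) / 4 = 16.8/4 = 4.2
  Sample standard deviations s_i = √(s[i,i]):
  s(X_1) = √(5.2) = 2.2804
  s(X_2) = √(4.2) = 2.0494

Step 3 — r_{ij} = s_{ij} / (s_i · s_j):
  r[X_1,X_1] = 1 (diagonal).
  r[X_1,X_2] = -0.3 / (2.2804 · 2.0494) = -0.3 / 4.6733 = -0.0642
  r[X_2,X_2] = 1 (diagonal).

R is symmetric with unit diagonal. Assembling:

R = [[1, -0.0642],
 [-0.0642, 1]]


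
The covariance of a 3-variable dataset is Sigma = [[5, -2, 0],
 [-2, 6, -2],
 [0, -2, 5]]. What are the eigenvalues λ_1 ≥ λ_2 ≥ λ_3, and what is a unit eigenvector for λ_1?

Step 1 — characteristic polynomial p(λ) = det(λI - Sigma) = λ³ - tr·λ² + c_1·λ - det, where tr = trace, c_1 = sum of the principal 2×2 minors, det = det(Sigma):
  tr = 5 + 6 + 5 = 16,
  c_1 = (5·6 - (-2)²) + (5·5 - (0)²) + (6·5 - (-2)²) = 26 + 25 + 26 = 77,
  det = 5·(6·5 - (-2)²) - (-2)·((-2)·5 - (-2)·(0)) + (0)·((-2)·(-2) - 6·(0)) = 5·(26) - (-2)·(-10) + (0)·(4) = 110.
  So p(λ) = λ³ - 16λ² + 77λ - 110.
Step 2 — look for an integer root (rational root theorem: any rational root is an integer divisor of 110). Testing λ = 5:
  p(5) = 125 - 400 + 385 - 110 = 0  ✓
  Dividing out (λ - 5): p(λ) = (λ - 5)(λ² - 11λ + 22).
Step 3 — remaining eigenvalues from the quadratic λ² - 11λ + 22 = 0:
  Δ = 11² - 4·22 = 121 - 88 = 33,  λ = (11 ± √33)/2 = (11 ± 5.7446)/2 ≈ 8.3723 or 2.6277.
  Sorted: λ_1 = 8.3723,  λ_2 = 5,  λ_3 = 2.6277  (check: sum = 16 = tr ✓).

Step 4 — unit eigenvector for λ_1 ≈ 8.3723: v spans the null space of (Sigma - λ_1 I), whose rows are
  r_1 = (-3.3723, -2, 0),  r_2 = (-2, -2.3723, -2),  r_3 = (0, -2, -3.3723).
  v is orthogonal to every row, so take v ∝ r_1 × r_2 = ((-2)·(-2) - (0)·(-2.3723), (0)·(-2) - (-3.3723)·(-2), (-3.3723)·(-2.3723) - (-2)·(-2)) ≈ (4, -6.7446, 4).
  Let u = (4, -6.7446, 4).
  ||u|| = √((4)² + (-6.7446)² + (4)²) = √(77.4891) ≈ 8.8028,  v_1 = u/||u|| ≈ (0.4544, -0.7662, 0.4544) (||v_1|| = 1).

λ_1 = 8.3723,  λ_2 = 5,  λ_3 = 2.6277;  v_1 ≈ (0.4544, -0.7662, 0.4544)


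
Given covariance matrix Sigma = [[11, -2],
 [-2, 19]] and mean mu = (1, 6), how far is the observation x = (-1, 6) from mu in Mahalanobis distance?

Step 1 — centre the observation: (x - mu) = (-2, 0).

Step 2 — invert Sigma. det(Sigma) = 11·19 - (-2)² = 205.
  Sigma^{-1} = (1/det) · [[d, -b], [-b, a]] = [[0.0927, 0.0098],
 [0.0098, 0.0537]].

Step 3 — form the quadratic (x - mu)^T · Sigma^{-1} · (x - mu):
  Sigma^{-1} · (x - mu) = (-0.1854, -0.0195).
  (x - mu)^T · [Sigma^{-1} · (x - mu)] = (-2)·(-0.1854) + (0)·(-0.0195) = 0.3707.

Step 4 — take square root: d = √(0.3707) ≈ 0.6089.

d(x, mu) = √(0.3707) ≈ 0.6089


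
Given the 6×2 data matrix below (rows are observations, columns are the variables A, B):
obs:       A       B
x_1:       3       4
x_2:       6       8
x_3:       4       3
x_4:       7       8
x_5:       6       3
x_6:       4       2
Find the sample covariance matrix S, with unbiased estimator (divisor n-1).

Step 1 — column means:
  mean(A) = (3 + 6 + 4 + 7 + 6 + 4) / 6 = 30/6 = 5
  mean(B) = (4 + 8 + 3 + 8 + 3 + 2) / 6 = 28/6 = 4.6667

Step 2 — sample covariance S[i,j] = (1/(n-1)) · Σ_k (x_{k,i} - mean_i) · (x_{k,j} - mean_j), with n-1 = 5.
  S[A,A] = ((-2)·(-2) + (1)·(1) + (-1)·(-1) + (2)·(2) + (1)·(1) + (-1)·(-1)) / 5 = 12/5 = 2.4
  S[A,B] = ((-2)·(-0.6667) + (1)·(3.3333) + (-1)·(-1.6667) + (2)·(3.3333) + (1)·(-1.6667) + (-1)·(-2.6667)) / 5 = 14/5 = 2.8
  S[B,B] = ((-0.6667)·(-0.6667) + (3.3333)·(3.3333) + (-1.6667)·(-1.6667) + (3.3333)·(3.3333) + (-1.6667)·(-1.6667) + (-2.6667)·(-2.6667)) / 5 = 35.3333/5 = 7.0667

S is symmetric (S[j,i] = S[i,j]). Assembling:

S = [[2.4, 2.8],
 [2.8, 7.0667]]


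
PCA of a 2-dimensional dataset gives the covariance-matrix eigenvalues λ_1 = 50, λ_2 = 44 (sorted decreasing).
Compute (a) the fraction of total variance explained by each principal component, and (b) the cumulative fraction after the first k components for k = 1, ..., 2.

Step 1 — total variance = trace(Sigma) = Σ λ_i = 50 + 44 = 94.

Step 2 — fraction explained by component i = λ_i / Σ λ:
  PC1: 50/94 = 0.5319
  PC2: 44/94 = 0.4681

Step 3 — cumulative fraction after k components = (λ_1 + ... + λ_k) / Σ λ:
  k = 1: 50/94 = 0.5319
  k = 2: (50 + 44)/94 = 94/94 = 1

Summary (fraction, with percent):

explained: PC1 0.5319 (53.19%), PC2 0.4681 (46.81%);  cumulative: 0.5319, 1


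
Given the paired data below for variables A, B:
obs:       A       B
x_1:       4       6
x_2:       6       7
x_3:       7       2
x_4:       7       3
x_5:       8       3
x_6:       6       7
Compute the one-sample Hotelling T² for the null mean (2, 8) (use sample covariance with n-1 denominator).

Step 1 — sample mean vector:
  mean(A) = (4 + 6 + 7 + 7 + 8 + 6) / 6 = 38/6 = 6.3333
  mean(B) = (6 + 7 + 2 + 3 + 3 + 7) / 6 = 28/6 = 4.6667
  x̄ = (6.3333, 4.6667),  deviation x̄ - mu_0 = (6.3333, 4.6667) - (2, 8) = (4.3333, -3.3333).

Step 2 — sample covariance matrix, S[i,j] = (1/(n-1)) · Σ_k (x_{k,i} - mean_i) · (x_{k,j} - mean_j), divisor n-1 = 5:
  S[A,A] = ((-2.3333)·(-2.3333) + (-0.3333)·(-0.3333) + (0.6667)·(0.6667) + (0.6667)·(0.6667) + (1.6667)·(1.6667) + (-0.3333)·(-0.3333)) / 5 = 9.3333/5 = 1.8667
  S[A,B] = ((-2.3333)·(1.3333) + (-0.3333)·(2.3333) + (0.6667)·(-2.6667) + (0.6667)·(-1.6667) + (1.6667)·(-1.6667) + (-0.3333)·(2.3333)) / 5 = -10.3333/5 = -2.0667
  S[B,B] = ((1.3333)·(1.3333) + (2.3333)·(2.3333) + (-2.6667)·(-2.6667) + (-1.6667)·(-1.6667) + (-1.6667)·(-1.6667) + (2.3333)·(2.3333)) / 5 = 25.3333/5 = 5.0667
  S = [[1.8667, -2.0667],
 [-2.0667, 5.0667]].

Step 3 — invert S. det(S) = 1.8667·5.0667 - (-2.0667)² = 5.1867.
  S^{-1} = (1/det) · [[d, -b], [-b, a]] = [[0.9769, 0.3985],
 [0.3985, 0.3599]].

Step 4 — quadratic form (x̄ - mu_0)^T · S^{-1} · (x̄ - mu_0):
  S^{-1} · (x̄ - mu_0) = (2.9049, 0.527),
  (x̄ - mu_0)^T · [...] = (4.3333)·(2.9049) + (-3.3333)·(0.527) = 10.8312.

Step 5 — scale by n: T² = 6 · 10.8312 = 64.9871.

T² ≈ 64.9871


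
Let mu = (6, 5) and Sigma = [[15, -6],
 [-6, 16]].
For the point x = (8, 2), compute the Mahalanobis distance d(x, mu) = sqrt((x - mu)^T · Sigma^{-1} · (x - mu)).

Step 1 — centre the observation: (x - mu) = (2, -3).

Step 2 — invert Sigma. det(Sigma) = 15·16 - (-6)² = 204.
  Sigma^{-1} = (1/det) · [[d, -b], [-b, a]] = [[0.0784, 0.0294],
 [0.0294, 0.0735]].

Step 3 — form the quadratic (x - mu)^T · Sigma^{-1} · (x - mu):
  Sigma^{-1} · (x - mu) = (0.0686, -0.1618).
  (x - mu)^T · [Sigma^{-1} · (x - mu)] = (2)·(0.0686) + (-3)·(-0.1618) = 0.6225.

Step 4 — take square root: d = √(0.6225) ≈ 0.789.

d(x, mu) = √(0.6225) ≈ 0.789


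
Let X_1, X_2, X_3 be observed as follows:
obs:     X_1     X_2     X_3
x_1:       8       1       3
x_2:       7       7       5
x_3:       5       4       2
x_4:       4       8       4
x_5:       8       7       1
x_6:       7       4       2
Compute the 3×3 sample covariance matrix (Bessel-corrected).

Step 1 — column means:
  mean(X_1) = (8 + 7 + 5 + 4 + 8 + 7) / 6 = 39/6 = 6.5
  mean(X_2) = (1 + 7 + 4 + 8 + 7 + 4) / 6 = 31/6 = 5.1667
  mean(X_3) = (3 + 5 + 2 + 4 + 1 + 2) / 6 = 17/6 = 2.8333

Step 2 — sample covariance S[i,j] = (1/(n-1)) · Σ_k (x_{k,i} - mean_i) · (x_{k,j} - mean_j), with n-1 = 5.
  S[X_1,X_1] = ((1.5)·(1.5) + (0.5)·(0.5) + (-1.5)·(-1.5) + (-2.5)·(-2.5) + (1.5)·(1.5) + (0.5)·(0.5)) / 5 = 13.5/5 = 2.7
  S[X_1,X_2] = ((1.5)·(-4.1667) + (0.5)·(1.8333) + (-1.5)·(-1.1667) + (-2.5)·(2.8333) + (1.5)·(1.8333) + (0.5)·(-1.1667)) / 5 = -8.5/5 = -1.7
  S[X_1,X_3] = ((1.5)·(0.1667) + (0.5)·(2.1667) + (-1.5)·(-0.8333) + (-2.5)·(1.1667) + (1.5)·(-1.8333) + (0.5)·(-0.8333)) / 5 = -3.5/5 = -0.7
  S[X_2,X_2] = ((-4.1667)·(-4.1667) + (1.8333)·(1.8333) + (-1.1667)·(-1.1667) + (2.8333)·(2.8333) + (1.8333)·(1.8333) + (-1.1667)·(-1.1667)) / 5 = 34.8333/5 = 6.9667
  S[X_2,X_3] = ((-4.1667)·(0.1667) + (1.8333)·(2.1667) + (-1.1667)·(-0.8333) + (2.8333)·(1.1667) + (1.8333)·(-1.8333) + (-1.1667)·(-0.8333)) / 5 = 5.1667/5 = 1.0333
  S[X_3,X_3] = ((0.1667)·(0.1667) + (2.1667)·(2.1667) + (-0.8333)·(-0.8333) + (1.1667)·(1.1667) + (-1.8333)·(-1.8333) + (-0.8333)·(-0.8333)) / 5 = 10.8333/5 = 2.1667

S is symmetric (S[j,i] = S[i,j]). Assembling:

S = [[2.7, -1.7, -0.7],
 [-1.7, 6.9667, 1.0333],
 [-0.7, 1.0333, 2.1667]]


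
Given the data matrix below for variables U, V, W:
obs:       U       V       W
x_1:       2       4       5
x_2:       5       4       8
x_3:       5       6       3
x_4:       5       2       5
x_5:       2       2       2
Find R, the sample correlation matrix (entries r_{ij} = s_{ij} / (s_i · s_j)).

Step 1 — column means:
  mean(U) = (2 + 5 + 5 + 5 + 2) / 5 = 19/5 = 3.8
  mean(V) = (4 + 4 + 6 + 2 + 2) / 5 = 18/5 = 3.6
  mean(W) = (5 + 8 + 3 + 5 + 2) / 5 = 23/5 = 4.6

Step 2 — sample variances and covariances s[i,j] = (1/(n-1)) · Σ_k (x_{k,i} - mean_i) · (x_{k,j} - mean_j), with n-1 = 4:
  s[U,U] = ((-1.8)·(-1.8) + (1.2)·(1.2) + (1.2)·(1.2) + (1.2)·(1.2) + (-1.8)·(-1.8)) / 4 = 10.8/4 = 2.7
  s[U,V] = ((-1.8)·(0.4) + (1.2)·(0.4) + (1.2)·(2.4) + (1.2)·(-1.6) + (-1.8)·(-1.6)) / 4 = 3.6/4 = 0.9
  s[U,W] = ((-1.8)·(0.4) + (1.2)·(3.4) + (1.2)·(-1.6) + (1.2)·(0.4) + (-1.8)·(-2.6)) / 4 = 6.6/4 = 1.65
  s[V,V] = ((0.4)·(0.4) + (0.4)·(0.4) + (2.4)·(2.4) + (-1.6)·(-1.6) + (-1.6)·(-1.6)) / 4 = 11.2/4 = 2.8
  s[V,W] = ((0.4)·(0.4) + (0.4)·(3.4) + (2.4)·(-1.6) + (-1.6)·(0.4) + (-1.6)·(-2.6)) / 4 = 1.2/4 = 0.3
  s[W,W] = ((0.4)·(0.4) + (3.4)·(3.4) + (-1.6)·(-1.6) + (0.4)·(0.4) + (-2.6)·(-2.6)) / 4 = 21.2/4 = 5.3
  Sample standard deviations s_i = √(s[i,i]):
  s(U) = √(2.7) = 1.6432
  s(V) = √(2.8) = 1.6733
  s(W) = √(5.3) = 2.3022

Step 3 — r_{ij} = s_{ij} / (s_i · s_j):
  r[U,U] = 1 (diagonal).
  r[U,V] = 0.9 / (1.6432 · 1.6733) = 0.9 / 2.7495 = 0.3273
  r[U,W] = 1.65 / (1.6432 · 2.3022) = 1.65 / 3.7829 = 0.4362
  r[V,V] = 1 (diagonal).
  r[V,W] = 0.3 / (1.6733 · 2.3022) = 0.3 / 3.8523 = 0.0779
  r[W,W] = 1 (diagonal).

R is symmetric with unit diagonal. Assembling:

R = [[1, 0.3273, 0.4362],
 [0.3273, 1, 0.0779],
 [0.4362, 0.0779, 1]]


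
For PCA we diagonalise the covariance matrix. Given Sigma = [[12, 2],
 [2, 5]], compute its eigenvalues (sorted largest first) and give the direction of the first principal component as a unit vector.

Step 1 — characteristic polynomial of 2×2 Sigma:
  det(Sigma - λI) = λ² - trace · λ + det = 0.
  trace = 12 + 5 = 17, det = 12·5 - (2)² = 56.
Step 2 — discriminant:
  Δ = trace² - 4·det = 289 - 224 = 65.
Step 3 — eigenvalues:
  λ = (trace ± √Δ)/2 = (17 ± 8.0623)/2,
  λ_1 = 12.5311,  λ_2 = 4.4689.

Step 4 — unit eigenvector for λ_1: solve (Sigma - λ_1 I)v = 0. First row:
  (12 - 12.5311)·v_x + (2)·v_y = 0, i.e. (-0.5311)·v_x + (2)·v_y = 0,
  so v ∝ (b, λ_1 - a) = (2, 0.5311) = u.
  ||u|| = √((2)² + (0.5311)²) = √(4.2821) ≈ 2.0693,
  v_1 = u/||u|| ≈ (0.9665, 0.2567) (||v_1|| = 1).

λ_1 = 12.5311,  λ_2 = 4.4689;  v_1 ≈ (0.9665, 0.2567)


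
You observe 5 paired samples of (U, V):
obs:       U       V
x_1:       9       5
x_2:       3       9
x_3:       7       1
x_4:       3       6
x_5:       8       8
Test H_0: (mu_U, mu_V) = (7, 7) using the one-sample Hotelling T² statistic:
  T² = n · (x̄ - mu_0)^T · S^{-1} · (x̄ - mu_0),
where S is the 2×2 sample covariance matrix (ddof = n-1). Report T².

Step 1 — sample mean vector:
  mean(U) = (9 + 3 + 7 + 3 + 8) / 5 = 30/5 = 6
  mean(V) = (5 + 9 + 1 + 6 + 8) / 5 = 29/5 = 5.8
  x̄ = (6, 5.8),  deviation x̄ - mu_0 = (6, 5.8) - (7, 7) = (-1, -1.2).

Step 2 — sample covariance matrix, S[i,j] = (1/(n-1)) · Σ_k (x_{k,i} - mean_i) · (x_{k,j} - mean_j), divisor n-1 = 4:
  S[U,U] = ((3)·(3) + (-3)·(-3) + (1)·(1) + (-3)·(-3) + (2)·(2)) / 4 = 32/4 = 8
  S[U,V] = ((3)·(-0.8) + (-3)·(3.2) + (1)·(-4.8) + (-3)·(0.2) + (2)·(2.2)) / 4 = -13/4 = -3.25
  S[V,V] = ((-0.8)·(-0.8) + (3.2)·(3.2) + (-4.8)·(-4.8) + (0.2)·(0.2) + (2.2)·(2.2)) / 4 = 38.8/4 = 9.7
  S = [[8, -3.25],
 [-3.25, 9.7]].

Step 3 — invert S. det(S) = 8·9.7 - (-3.25)² = 67.0375.
  S^{-1} = (1/det) · [[d, -b], [-b, a]] = [[0.1447, 0.0485],
 [0.0485, 0.1193]].

Step 4 — quadratic form (x̄ - mu_0)^T · S^{-1} · (x̄ - mu_0):
  S^{-1} · (x̄ - mu_0) = (-0.2029, -0.1917),
  (x̄ - mu_0)^T · [...] = (-1)·(-0.2029) + (-1.2)·(-0.1917) = 0.4329.

Step 5 — scale by n: T² = 5 · 0.4329 = 2.1645.

T² ≈ 2.1645


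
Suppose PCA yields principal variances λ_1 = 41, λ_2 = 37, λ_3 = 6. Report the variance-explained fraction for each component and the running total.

Step 1 — total variance = trace(Sigma) = Σ λ_i = 41 + 37 + 6 = 84.

Step 2 — fraction explained by component i = λ_i / Σ λ:
  PC1: 41/84 = 0.4881
  PC2: 37/84 = 0.4405
  PC3: 6/84 = 0.0714

Step 3 — cumulative fraction after k components = (λ_1 + ... + λ_k) / Σ λ:
  k = 1: 41/84 = 0.4881
  k = 2: (41 + 37)/84 = 78/84 = 0.9286
  k = 3: (41 + 37 + 6)/84 = 84/84 = 1

Summary (fraction, with percent):

explained: PC1 0.4881 (48.81%), PC2 0.4405 (44.05%), PC3 0.0714 (7.14%);  cumulative: 0.4881, 0.9286, 1


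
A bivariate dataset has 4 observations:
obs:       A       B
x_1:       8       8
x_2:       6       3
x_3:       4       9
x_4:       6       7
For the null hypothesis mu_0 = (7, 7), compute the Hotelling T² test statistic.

Step 1 — sample mean vector:
  mean(A) = (8 + 6 + 4 + 6) / 4 = 24/4 = 6
  mean(B) = (8 + 3 + 9 + 7) / 4 = 27/4 = 6.75
  x̄ = (6, 6.75),  deviation x̄ - mu_0 = (6, 6.75) - (7, 7) = (-1, -0.25).

Step 2 — sample covariance matrix, S[i,j] = (1/(n-1)) · Σ_k (x_{k,i} - mean_i) · (x_{k,j} - mean_j), divisor n-1 = 3:
  S[A,A] = ((2)·(2) + (0)·(0) + (-2)·(-2) + (0)·(0)) / 3 = 8/3 = 2.6667
  S[A,B] = ((2)·(1.25) + (0)·(-3.75) + (-2)·(2.25) + (0)·(0.25)) / 3 = -2/3 = -0.6667
  S[B,B] = ((1.25)·(1.25) + (-3.75)·(-3.75) + (2.25)·(2.25) + (0.25)·(0.25)) / 3 = 20.75/3 = 6.9167
  S = [[2.6667, -0.6667],
 [-0.6667, 6.9167]].

Step 3 — invert S. det(S) = 2.6667·6.9167 - (-0.6667)² = 18.
  S^{-1} = (1/det) · [[d, -b], [-b, a]] = [[0.3843, 0.037],
 [0.037, 0.1481]].

Step 4 — quadratic form (x̄ - mu_0)^T · S^{-1} · (x̄ - mu_0):
  S^{-1} · (x̄ - mu_0) = (-0.3935, -0.0741),
  (x̄ - mu_0)^T · [...] = (-1)·(-0.3935) + (-0.25)·(-0.0741) = 0.412.

Step 5 — scale by n: T² = 4 · 0.412 = 1.6481.

T² ≈ 1.6481


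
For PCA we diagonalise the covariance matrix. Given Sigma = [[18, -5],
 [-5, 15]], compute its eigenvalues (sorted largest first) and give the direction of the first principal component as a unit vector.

Step 1 — characteristic polynomial of 2×2 Sigma:
  det(Sigma - λI) = λ² - trace · λ + det = 0.
  trace = 18 + 15 = 33, det = 18·15 - (-5)² = 245.
Step 2 — discriminant:
  Δ = trace² - 4·det = 1089 - 980 = 109.
Step 3 — eigenvalues:
  λ = (trace ± √Δ)/2 = (33 ± 10.4403)/2,
  λ_1 = 21.7202,  λ_2 = 11.2798.

Step 4 — unit eigenvector for λ_1: solve (Sigma - λ_1 I)v = 0. First row:
  (18 - 21.7202)·v_x + (-5)·v_y = 0, i.e. (-3.7202)·v_x + (-5)·v_y = 0,
  so v ∝ (b, λ_1 - a) = (-5, 3.7202); multiply by -1 so the first entry is positive: u = (5, -3.7202).
  ||u|| = √((5)² + (-3.7202)²) = √(38.8395) ≈ 6.2321,
  v_1 = u/||u|| ≈ (0.8023, -0.5969) (||v_1|| = 1).

λ_1 = 21.7202,  λ_2 = 11.2798;  v_1 ≈ (0.8023, -0.5969)


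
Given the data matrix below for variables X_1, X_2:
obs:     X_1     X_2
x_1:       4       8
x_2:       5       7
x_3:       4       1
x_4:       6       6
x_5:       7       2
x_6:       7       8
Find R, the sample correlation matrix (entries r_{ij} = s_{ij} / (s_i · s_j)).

Step 1 — column means:
  mean(X_1) = (4 + 5 + 4 + 6 + 7 + 7) / 6 = 33/6 = 5.5
  mean(X_2) = (8 + 7 + 1 + 6 + 2 + 8) / 6 = 32/6 = 5.3333

Step 2 — sample variances and covariances s[i,j] = (1/(n-1)) · Σ_k (x_{k,i} - mean_i) · (x_{k,j} - mean_j), with n-1 = 5:
  s[X_1,X_1] = ((-1.5)·(-1.5) + (-0.5)·(-0.5) + (-1.5)·(-1.5) + (0.5)·(0.5) + (1.5)·(1.5) + (1.5)·(1.5)) / 5 = 9.5/5 = 1.9
  s[X_1,X_2] = ((-1.5)·(2.6667) + (-0.5)·(1.6667) + (-1.5)·(-4.3333) + (0.5)·(0.6667) + (1.5)·(-3.3333) + (1.5)·(2.6667)) / 5 = 1/5 = 0.2
  s[X_2,X_2] = ((2.6667)·(2.6667) + (1.6667)·(1.6667) + (-4.3333)·(-4.3333) + (0.6667)·(0.6667) + (-3.3333)·(-3.3333) + (2.6667)·(2.6667)) / 5 = 47.3333/5 = 9.4667
  Sample standard deviations s_i = √(s[i,i]):
  s(X_1) = √(1.9) = 1.3784
  s(X_2) = √(9.4667) = 3.0768

Step 3 — r_{ij} = s_{ij} / (s_i · s_j):
  r[X_1,X_1] = 1 (diagonal).
  r[X_1,X_2] = 0.2 / (1.3784 · 3.0768) = 0.2 / 4.2411 = 0.0472
  r[X_2,X_2] = 1 (diagonal).

R is symmetric with unit diagonal. Assembling:

R = [[1, 0.0472],
 [0.0472, 1]]


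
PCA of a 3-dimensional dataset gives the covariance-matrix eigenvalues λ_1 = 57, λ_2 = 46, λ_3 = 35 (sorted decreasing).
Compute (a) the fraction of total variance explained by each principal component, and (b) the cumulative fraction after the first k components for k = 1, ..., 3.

Step 1 — total variance = trace(Sigma) = Σ λ_i = 57 + 46 + 35 = 138.

Step 2 — fraction explained by component i = λ_i / Σ λ:
  PC1: 57/138 = 0.413
  PC2: 46/138 = 0.3333
  PC3: 35/138 = 0.2536

Step 3 — cumulative fraction after k components = (λ_1 + ... + λ_k) / Σ λ:
  k = 1: 57/138 = 0.413
  k = 2: (57 + 46)/138 = 103/138 = 0.7464
  k = 3: (57 + 46 + 35)/138 = 138/138 = 1

Summary (fraction, with percent):

explained: PC1 0.413 (41.3%), PC2 0.3333 (33.33%), PC3 0.2536 (25.36%);  cumulative: 0.413, 0.7464, 1


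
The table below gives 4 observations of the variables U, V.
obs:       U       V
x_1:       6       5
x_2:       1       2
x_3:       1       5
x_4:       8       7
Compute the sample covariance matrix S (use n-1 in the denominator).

Step 1 — column means:
  mean(U) = (6 + 1 + 1 + 8) / 4 = 16/4 = 4
  mean(V) = (5 + 2 + 5 + 7) / 4 = 19/4 = 4.75

Step 2 — sample covariance S[i,j] = (1/(n-1)) · Σ_k (x_{k,i} - mean_i) · (x_{k,j} - mean_j), with n-1 = 3.
  S[U,U] = ((2)·(2) + (-3)·(-3) + (-3)·(-3) + (4)·(4)) / 3 = 38/3 = 12.6667
  S[U,V] = ((2)·(0.25) + (-3)·(-2.75) + (-3)·(0.25) + (4)·(2.25)) / 3 = 17/3 = 5.6667
  S[V,V] = ((0.25)·(0.25) + (-2.75)·(-2.75) + (0.25)·(0.25) + (2.25)·(2.25)) / 3 = 12.75/3 = 4.25

S is symmetric (S[j,i] = S[i,j]). Assembling:

S = [[12.6667, 5.6667],
 [5.6667, 4.25]]


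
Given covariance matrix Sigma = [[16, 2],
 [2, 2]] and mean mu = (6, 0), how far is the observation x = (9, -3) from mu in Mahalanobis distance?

Step 1 — centre the observation: (x - mu) = (3, -3).

Step 2 — invert Sigma. det(Sigma) = 16·2 - (2)² = 28.
  Sigma^{-1} = (1/det) · [[d, -b], [-b, a]] = [[0.0714, -0.0714],
 [-0.0714, 0.5714]].

Step 3 — form the quadratic (x - mu)^T · Sigma^{-1} · (x - mu):
  Sigma^{-1} · (x - mu) = (0.4286, -1.9286).
  (x - mu)^T · [Sigma^{-1} · (x - mu)] = (3)·(0.4286) + (-3)·(-1.9286) = 7.0714.

Step 4 — take square root: d = √(7.0714) ≈ 2.6592.

d(x, mu) = √(7.0714) ≈ 2.6592
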